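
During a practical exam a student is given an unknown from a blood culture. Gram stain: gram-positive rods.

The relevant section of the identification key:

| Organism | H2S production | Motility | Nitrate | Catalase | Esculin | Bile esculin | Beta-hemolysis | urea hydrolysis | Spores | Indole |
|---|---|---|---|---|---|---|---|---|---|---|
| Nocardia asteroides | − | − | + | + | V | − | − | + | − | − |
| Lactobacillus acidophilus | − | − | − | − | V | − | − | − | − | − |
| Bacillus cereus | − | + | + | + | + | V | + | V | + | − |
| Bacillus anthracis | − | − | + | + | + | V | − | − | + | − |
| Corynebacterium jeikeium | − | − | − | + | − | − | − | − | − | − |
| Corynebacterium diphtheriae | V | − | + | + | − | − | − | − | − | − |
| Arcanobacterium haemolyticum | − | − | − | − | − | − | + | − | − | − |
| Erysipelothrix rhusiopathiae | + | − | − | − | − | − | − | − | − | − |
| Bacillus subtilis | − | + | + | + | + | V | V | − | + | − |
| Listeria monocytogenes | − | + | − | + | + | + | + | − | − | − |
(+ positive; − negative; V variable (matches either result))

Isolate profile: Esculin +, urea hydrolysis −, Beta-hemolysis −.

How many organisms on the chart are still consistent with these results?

3

Esculin +: excludes Corynebacterium jeikeium, Corynebacterium diphtheriae, Arcanobacterium haemolyticum, Erysipelothrix rhusiopathiae — 6 left.
Beta-hemolysis −: excludes Bacillus cereus, Listeria monocytogenes — 4 left.
urea hydrolysis −: excludes Nocardia asteroides — 3 left.
Still consistent: Bacillus anthracis, Bacillus subtilis, Lactobacillus acidophilus.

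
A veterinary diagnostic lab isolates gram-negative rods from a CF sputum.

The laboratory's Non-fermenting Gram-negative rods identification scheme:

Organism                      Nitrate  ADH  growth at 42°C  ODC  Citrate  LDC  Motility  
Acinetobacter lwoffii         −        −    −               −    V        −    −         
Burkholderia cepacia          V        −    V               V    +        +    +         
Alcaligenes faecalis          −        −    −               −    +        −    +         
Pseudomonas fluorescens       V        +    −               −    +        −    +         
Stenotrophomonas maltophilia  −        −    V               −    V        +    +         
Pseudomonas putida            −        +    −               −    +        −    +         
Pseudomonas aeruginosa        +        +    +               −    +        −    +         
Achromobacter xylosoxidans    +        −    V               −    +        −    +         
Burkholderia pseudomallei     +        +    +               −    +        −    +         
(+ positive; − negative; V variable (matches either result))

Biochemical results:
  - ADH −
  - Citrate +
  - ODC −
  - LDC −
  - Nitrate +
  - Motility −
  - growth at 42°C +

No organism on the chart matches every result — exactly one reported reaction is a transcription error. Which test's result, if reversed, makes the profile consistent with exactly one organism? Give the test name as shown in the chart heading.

As reported, no row in the chart matches all 7 reactions.
Reversing LDC → still no organism matches.
Reversing Citrate → still no organism matches.
Reversing Nitrate → still no organism matches.
Reversing ADH → still no organism matches.
Reversing growth at 42°C → still no organism matches.
Reversing ODC → still no organism matches.
Reversing Motility (to +) → unique match: Achromobacter xylosoxidans.

Motility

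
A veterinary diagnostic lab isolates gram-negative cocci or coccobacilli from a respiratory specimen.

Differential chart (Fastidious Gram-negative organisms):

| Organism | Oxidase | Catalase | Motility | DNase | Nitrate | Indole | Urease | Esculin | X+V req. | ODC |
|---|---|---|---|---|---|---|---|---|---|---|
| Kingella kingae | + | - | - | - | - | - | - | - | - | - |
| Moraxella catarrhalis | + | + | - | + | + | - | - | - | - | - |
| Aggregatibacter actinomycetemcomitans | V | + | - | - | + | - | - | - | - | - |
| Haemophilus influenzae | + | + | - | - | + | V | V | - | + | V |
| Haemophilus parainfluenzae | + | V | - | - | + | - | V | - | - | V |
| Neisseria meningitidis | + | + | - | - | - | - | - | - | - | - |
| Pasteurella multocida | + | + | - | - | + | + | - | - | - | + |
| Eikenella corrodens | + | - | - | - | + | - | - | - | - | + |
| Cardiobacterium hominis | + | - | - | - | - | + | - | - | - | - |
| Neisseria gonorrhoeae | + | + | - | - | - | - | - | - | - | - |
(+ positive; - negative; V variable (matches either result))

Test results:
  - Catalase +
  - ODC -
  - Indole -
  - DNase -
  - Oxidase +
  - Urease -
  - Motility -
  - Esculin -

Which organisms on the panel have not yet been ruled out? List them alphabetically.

Aggregatibacter actinomycetemcomitans, Haemophilus influenzae, Haemophilus parainfluenzae, Neisseria gonorrhoeae, Neisseria meningitidis

DNase -: excludes Moraxella catarrhalis — 9 left.
Indole -: excludes Pasteurella multocida, Cardiobacterium hominis — 7 left.
ODC -: excludes Eikenella corrodens — 6 left.
Oxidase +: all 6 remaining candidates are consistent.
Urease -: all 6 remaining candidates are consistent.
Motility -: all 6 remaining candidates are consistent.
Esculin -: all 6 remaining candidates are consistent.
Catalase +: excludes Kingella kingae — 5 left.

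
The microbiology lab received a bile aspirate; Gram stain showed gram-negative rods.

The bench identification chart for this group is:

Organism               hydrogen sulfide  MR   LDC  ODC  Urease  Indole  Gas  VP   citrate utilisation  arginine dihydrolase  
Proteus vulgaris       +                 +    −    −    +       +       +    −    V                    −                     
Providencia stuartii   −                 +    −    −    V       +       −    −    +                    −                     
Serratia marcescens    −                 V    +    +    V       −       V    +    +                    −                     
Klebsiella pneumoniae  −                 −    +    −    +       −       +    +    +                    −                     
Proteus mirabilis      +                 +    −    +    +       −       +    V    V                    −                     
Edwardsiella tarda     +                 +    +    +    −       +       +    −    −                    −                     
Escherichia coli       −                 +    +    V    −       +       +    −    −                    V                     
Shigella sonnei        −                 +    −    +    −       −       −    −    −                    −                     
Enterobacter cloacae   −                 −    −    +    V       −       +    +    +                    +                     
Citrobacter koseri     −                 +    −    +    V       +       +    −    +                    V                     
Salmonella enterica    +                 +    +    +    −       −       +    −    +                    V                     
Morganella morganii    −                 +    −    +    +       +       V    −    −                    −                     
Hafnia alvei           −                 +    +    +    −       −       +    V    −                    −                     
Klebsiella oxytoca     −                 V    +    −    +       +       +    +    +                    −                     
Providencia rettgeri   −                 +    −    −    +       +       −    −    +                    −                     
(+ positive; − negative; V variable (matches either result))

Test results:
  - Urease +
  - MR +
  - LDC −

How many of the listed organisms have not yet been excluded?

Urease +: excludes 5 organisms — 10 left.
MR +: excludes Klebsiella pneumoniae, Enterobacter cloacae — 8 left.
LDC −: excludes Serratia marcescens, Klebsiella oxytoca — 6 left.
Still consistent: Citrobacter koseri, Morganella morganii, Proteus mirabilis, Proteus vulgaris, Providencia rettgeri, Providencia stuartii.

6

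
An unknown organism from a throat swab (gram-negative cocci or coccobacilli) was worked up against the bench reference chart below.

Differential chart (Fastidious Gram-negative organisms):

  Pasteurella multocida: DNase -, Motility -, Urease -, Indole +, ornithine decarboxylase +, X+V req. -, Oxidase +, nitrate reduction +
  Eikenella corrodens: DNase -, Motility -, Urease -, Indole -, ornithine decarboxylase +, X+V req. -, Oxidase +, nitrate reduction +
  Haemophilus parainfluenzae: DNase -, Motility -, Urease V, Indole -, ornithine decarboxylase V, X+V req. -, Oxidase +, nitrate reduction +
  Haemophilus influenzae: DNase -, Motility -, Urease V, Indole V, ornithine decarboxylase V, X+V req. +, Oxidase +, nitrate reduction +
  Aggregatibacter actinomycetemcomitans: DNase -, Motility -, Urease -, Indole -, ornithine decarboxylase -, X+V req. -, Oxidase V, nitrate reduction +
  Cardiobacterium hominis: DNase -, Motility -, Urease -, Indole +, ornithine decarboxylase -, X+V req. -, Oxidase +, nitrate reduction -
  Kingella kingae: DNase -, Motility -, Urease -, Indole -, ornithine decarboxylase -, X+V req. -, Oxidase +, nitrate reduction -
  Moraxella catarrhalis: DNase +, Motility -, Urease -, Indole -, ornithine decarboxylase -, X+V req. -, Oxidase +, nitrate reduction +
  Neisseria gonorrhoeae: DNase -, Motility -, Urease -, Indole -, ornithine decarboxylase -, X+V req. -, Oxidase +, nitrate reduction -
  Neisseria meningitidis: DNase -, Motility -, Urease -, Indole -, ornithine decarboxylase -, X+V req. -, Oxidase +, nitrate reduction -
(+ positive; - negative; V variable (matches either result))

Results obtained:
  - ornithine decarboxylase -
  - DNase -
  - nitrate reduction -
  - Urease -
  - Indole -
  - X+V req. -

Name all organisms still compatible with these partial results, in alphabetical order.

Urease -: all 10 remaining candidates are consistent.
ornithine decarboxylase -: excludes Pasteurella multocida, Eikenella corrodens — 8 left.
Indole -: excludes Cardiobacterium hominis — 7 left.
X+V req. -: excludes Haemophilus influenzae — 6 left.
DNase -: excludes Moraxella catarrhalis — 5 left.
nitrate reduction -: excludes Haemophilus parainfluenzae, Aggregatibacter actinomycetemcomitans — 3 left.

Kingella kingae, Neisseria gonorrhoeae, Neisseria meningitidis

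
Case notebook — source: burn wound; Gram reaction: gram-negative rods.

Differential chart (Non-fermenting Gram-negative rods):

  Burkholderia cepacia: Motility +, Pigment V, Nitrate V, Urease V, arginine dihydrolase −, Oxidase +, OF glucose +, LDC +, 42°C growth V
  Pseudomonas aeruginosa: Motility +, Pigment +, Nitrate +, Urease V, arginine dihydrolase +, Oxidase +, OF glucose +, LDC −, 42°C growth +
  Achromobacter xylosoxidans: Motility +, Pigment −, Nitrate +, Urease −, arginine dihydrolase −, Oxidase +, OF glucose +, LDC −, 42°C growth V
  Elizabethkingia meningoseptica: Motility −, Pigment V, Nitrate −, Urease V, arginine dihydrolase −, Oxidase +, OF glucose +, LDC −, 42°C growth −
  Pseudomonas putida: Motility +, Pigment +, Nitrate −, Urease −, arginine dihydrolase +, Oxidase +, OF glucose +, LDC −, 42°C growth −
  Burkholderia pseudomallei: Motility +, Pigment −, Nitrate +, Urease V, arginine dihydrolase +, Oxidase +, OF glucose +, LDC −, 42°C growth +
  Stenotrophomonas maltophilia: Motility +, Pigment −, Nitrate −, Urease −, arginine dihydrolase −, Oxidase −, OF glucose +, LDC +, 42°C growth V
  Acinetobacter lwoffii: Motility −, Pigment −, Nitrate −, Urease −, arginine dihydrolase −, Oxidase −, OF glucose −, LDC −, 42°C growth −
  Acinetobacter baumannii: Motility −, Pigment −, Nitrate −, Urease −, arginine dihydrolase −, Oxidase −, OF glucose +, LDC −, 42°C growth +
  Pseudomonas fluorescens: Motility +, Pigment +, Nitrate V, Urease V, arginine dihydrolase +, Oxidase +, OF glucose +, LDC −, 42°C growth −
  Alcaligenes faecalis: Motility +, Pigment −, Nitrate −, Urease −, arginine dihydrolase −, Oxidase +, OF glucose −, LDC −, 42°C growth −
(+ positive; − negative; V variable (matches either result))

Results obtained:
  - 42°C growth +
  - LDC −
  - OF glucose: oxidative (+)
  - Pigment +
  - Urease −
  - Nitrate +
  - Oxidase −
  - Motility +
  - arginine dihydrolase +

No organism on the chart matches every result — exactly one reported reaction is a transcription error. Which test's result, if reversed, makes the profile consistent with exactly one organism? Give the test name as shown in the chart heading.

Oxidase

As reported, no row in the chart matches all 9 reactions.
Reversing Oxidase (to +) → unique match: Pseudomonas aeruginosa.
Reversing OF glucose → still no organism matches.
Reversing Pigment → still no organism matches.
Reversing Nitrate → still no organism matches.
Reversing arginine dihydrolase → still no organism matches.
Reversing 42°C growth → still no organism matches.
Reversing Motility → still no organism matches.
Reversing Urease → still no organism matches.
Reversing LDC → still no organism matches.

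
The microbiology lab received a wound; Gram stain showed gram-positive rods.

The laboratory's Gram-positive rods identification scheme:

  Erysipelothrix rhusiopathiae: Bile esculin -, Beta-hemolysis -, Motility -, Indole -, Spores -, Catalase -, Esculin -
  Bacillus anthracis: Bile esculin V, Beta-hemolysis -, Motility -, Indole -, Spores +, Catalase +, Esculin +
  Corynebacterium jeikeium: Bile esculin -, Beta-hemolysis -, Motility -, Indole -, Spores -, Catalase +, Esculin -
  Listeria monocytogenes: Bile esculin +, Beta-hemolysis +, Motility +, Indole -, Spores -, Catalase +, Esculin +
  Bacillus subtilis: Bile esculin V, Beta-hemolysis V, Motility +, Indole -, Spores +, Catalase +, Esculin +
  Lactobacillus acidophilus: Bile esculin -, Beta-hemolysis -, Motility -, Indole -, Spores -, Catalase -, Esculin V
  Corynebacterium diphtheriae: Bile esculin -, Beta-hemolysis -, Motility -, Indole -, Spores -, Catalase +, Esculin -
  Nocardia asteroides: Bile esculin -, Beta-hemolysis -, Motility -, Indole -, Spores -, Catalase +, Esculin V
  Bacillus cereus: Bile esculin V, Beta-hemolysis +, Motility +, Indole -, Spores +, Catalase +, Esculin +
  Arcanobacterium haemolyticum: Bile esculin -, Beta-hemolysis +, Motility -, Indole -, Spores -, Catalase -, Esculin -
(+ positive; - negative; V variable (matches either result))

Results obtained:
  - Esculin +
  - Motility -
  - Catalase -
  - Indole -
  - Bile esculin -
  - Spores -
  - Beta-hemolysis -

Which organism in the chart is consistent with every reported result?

Lactobacillus acidophilus

Catalase -: excludes 7 organisms — 3 left.
Bile esculin -: all 3 remaining candidates are consistent.
Indole -: all 3 remaining candidates are consistent.
Spores -: all 3 remaining candidates are consistent.
Esculin +: excludes Erysipelothrix rhusiopathiae, Arcanobacterium haemolyticum — 1 left.
Beta-hemolysis -: the one remaining candidate is consistent.
Motility -: the one remaining candidate is consistent.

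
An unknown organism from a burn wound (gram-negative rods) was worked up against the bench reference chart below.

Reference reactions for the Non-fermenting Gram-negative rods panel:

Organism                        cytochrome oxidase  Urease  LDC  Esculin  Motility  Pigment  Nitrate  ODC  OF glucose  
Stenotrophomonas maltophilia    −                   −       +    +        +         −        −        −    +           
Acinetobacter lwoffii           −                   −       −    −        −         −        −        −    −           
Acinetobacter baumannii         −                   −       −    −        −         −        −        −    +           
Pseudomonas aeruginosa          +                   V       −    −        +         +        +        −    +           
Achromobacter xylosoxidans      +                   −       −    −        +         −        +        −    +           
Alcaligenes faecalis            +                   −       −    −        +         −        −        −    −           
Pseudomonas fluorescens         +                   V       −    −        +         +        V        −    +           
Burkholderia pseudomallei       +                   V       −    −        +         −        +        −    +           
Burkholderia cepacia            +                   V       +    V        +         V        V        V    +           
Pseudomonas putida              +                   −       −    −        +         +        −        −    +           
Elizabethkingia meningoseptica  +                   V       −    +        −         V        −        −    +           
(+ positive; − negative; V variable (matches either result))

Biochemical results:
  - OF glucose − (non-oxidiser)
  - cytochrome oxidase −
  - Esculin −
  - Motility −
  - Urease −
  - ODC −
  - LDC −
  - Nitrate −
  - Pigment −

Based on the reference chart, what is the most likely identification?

Esculin −: excludes Stenotrophomonas maltophilia, Elizabethkingia meningoseptica — 9 left.
Urease −: all 9 remaining candidates are consistent.
Motility −: excludes 7 organisms — 2 left.
LDC −: all 2 remaining candidates are consistent.
Pigment −: all 2 remaining candidates are consistent.
OF glucose −: excludes Acinetobacter baumannii — 1 left.
Nitrate −: the one remaining candidate is consistent.
cytochrome oxidase −: the one remaining candidate is consistent.
ODC −: the one remaining candidate is consistent.

Acinetobacter lwoffii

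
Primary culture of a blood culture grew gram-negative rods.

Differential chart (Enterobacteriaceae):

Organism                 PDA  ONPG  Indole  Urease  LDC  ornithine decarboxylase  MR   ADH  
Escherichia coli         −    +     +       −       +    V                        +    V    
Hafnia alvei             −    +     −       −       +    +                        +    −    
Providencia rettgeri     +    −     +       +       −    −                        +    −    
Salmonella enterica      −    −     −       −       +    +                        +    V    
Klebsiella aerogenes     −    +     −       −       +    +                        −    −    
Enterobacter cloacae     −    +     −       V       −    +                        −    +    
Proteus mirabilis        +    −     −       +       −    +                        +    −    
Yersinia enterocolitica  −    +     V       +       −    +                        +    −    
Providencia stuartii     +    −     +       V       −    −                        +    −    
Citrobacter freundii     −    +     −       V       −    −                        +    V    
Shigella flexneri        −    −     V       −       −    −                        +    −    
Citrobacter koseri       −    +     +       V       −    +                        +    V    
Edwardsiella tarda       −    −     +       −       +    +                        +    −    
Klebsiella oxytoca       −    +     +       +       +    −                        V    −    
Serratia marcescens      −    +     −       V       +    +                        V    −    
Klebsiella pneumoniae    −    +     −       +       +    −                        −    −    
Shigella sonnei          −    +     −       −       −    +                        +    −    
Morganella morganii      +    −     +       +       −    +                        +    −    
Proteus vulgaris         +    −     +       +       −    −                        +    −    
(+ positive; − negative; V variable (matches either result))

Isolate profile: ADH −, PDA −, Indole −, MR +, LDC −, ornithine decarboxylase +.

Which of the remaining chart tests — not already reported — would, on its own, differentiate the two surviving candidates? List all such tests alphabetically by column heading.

Urease

PDA −: excludes 5 organisms — 14 left.
MR +: excludes Klebsiella aerogenes, Enterobacter cloacae, Klebsiella pneumoniae — 11 left.
LDC −: excludes 6 organisms — 5 left.
ADH −: all 5 remaining candidates are consistent.
Indole −: excludes Citrobacter koseri — 4 left.
ornithine decarboxylase +: excludes Citrobacter freundii, Shigella flexneri — 2 left.
Two candidates remain: Shigella sonnei and Yersinia enterocolitica.
  ONPG: + vs + — same for both, does not separate.
  Urease: Shigella sonnei −, Yersinia enterocolitica + — discriminates.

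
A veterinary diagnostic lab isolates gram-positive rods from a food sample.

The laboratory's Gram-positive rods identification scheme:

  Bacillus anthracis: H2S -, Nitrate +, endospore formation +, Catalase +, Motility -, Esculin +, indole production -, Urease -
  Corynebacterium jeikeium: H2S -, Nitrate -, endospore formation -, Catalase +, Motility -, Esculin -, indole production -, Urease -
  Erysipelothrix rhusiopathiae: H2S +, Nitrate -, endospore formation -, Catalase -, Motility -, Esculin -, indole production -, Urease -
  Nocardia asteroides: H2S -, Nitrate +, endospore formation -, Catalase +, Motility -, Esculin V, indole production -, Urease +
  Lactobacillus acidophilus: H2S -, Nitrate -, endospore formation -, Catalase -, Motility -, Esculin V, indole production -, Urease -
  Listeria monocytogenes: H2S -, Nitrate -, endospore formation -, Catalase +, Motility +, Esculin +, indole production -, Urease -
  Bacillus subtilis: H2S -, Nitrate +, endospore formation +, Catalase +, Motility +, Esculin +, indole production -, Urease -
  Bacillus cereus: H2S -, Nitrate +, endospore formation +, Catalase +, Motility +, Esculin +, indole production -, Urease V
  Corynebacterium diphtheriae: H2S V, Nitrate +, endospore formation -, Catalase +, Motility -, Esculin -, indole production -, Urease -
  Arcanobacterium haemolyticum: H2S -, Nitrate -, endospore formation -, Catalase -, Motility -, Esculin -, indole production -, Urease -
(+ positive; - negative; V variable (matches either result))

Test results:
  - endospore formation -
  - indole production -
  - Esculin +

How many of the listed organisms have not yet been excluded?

3

Esculin +: excludes Corynebacterium jeikeium, Erysipelothrix rhusiopathiae, Corynebacterium diphtheriae, Arcanobacterium haemolyticum — 6 left.
endospore formation -: excludes Bacillus anthracis, Bacillus subtilis, Bacillus cereus — 3 left.
indole production -: all 3 remaining candidates are consistent.
Still consistent: Lactobacillus acidophilus, Listeria monocytogenes, Nocardia asteroides.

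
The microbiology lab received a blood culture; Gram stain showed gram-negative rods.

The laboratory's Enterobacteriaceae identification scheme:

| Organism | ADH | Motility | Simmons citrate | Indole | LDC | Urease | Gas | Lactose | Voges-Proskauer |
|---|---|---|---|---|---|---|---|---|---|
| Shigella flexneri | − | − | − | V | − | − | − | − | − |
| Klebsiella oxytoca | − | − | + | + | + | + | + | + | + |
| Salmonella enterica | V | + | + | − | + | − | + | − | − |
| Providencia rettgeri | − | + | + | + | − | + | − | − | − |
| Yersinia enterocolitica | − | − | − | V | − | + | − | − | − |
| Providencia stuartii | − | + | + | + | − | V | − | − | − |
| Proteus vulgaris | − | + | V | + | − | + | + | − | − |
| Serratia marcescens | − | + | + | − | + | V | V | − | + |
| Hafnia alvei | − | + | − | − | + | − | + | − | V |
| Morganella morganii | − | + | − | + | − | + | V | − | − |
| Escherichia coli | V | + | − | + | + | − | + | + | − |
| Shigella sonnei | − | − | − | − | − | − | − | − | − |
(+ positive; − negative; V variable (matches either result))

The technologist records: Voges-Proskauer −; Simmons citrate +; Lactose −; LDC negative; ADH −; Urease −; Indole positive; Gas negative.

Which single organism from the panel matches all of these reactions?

LDC −: excludes 5 organisms — 7 left.
ADH −: all 7 remaining candidates are consistent.
Voges-Proskauer −: all 7 remaining candidates are consistent.
Lactose −: all 7 remaining candidates are consistent.
Urease −: excludes Providencia rettgeri, Yersinia enterocolitica, Proteus vulgaris, Morganella morganii — 3 left.
Indole +: excludes Shigella sonnei — 2 left.
Simmons citrate +: excludes Shigella flexneri — 1 left.
Gas −: the one remaining candidate is consistent.

Providencia stuartii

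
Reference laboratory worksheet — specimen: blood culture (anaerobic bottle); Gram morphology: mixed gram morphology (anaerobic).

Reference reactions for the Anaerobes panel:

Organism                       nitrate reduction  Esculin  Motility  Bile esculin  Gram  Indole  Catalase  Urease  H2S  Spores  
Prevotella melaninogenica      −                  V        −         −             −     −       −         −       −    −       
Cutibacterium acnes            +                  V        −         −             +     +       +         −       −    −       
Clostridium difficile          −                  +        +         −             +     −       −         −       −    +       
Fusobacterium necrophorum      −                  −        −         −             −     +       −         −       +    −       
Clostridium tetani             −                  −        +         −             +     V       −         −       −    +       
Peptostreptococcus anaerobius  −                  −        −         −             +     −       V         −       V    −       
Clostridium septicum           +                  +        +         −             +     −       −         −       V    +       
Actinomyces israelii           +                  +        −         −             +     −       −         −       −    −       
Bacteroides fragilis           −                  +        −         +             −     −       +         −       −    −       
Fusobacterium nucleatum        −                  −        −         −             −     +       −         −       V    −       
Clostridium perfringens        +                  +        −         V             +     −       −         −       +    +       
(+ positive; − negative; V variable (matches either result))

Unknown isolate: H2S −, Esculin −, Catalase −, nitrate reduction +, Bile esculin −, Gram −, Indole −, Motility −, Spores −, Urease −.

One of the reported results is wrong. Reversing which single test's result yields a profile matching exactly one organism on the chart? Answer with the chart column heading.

nitrate reduction

As reported, no row in the chart matches all 10 reactions.
Reversing Esculin → still no organism matches.
Reversing Urease → still no organism matches.
Reversing Bile esculin → still no organism matches.
Reversing H2S → still no organism matches.
Reversing nitrate reduction (to −) → unique match: Prevotella melaninogenica.
Reversing Indole → still no organism matches.
Reversing Spores → still no organism matches.
Reversing Gram → still no organism matches.
Reversing Motility → still no organism matches.
Reversing Catalase → still no organism matches.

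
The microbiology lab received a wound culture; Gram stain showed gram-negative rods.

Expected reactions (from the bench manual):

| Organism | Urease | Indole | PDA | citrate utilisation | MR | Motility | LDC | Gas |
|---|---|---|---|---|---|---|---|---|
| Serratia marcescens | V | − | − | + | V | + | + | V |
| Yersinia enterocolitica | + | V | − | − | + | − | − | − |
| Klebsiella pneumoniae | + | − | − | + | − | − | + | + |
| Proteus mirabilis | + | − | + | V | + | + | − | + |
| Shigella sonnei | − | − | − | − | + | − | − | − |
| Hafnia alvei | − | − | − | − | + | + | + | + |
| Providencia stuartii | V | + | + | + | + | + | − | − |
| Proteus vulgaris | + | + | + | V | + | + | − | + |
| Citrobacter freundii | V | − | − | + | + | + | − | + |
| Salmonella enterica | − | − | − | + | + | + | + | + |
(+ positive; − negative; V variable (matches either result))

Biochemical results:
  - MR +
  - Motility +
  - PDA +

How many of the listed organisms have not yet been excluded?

PDA +: excludes 7 organisms — 3 left.
Motility +: all 3 remaining candidates are consistent.
MR +: all 3 remaining candidates are consistent.
Still consistent: Proteus mirabilis, Proteus vulgaris, Providencia stuartii.

3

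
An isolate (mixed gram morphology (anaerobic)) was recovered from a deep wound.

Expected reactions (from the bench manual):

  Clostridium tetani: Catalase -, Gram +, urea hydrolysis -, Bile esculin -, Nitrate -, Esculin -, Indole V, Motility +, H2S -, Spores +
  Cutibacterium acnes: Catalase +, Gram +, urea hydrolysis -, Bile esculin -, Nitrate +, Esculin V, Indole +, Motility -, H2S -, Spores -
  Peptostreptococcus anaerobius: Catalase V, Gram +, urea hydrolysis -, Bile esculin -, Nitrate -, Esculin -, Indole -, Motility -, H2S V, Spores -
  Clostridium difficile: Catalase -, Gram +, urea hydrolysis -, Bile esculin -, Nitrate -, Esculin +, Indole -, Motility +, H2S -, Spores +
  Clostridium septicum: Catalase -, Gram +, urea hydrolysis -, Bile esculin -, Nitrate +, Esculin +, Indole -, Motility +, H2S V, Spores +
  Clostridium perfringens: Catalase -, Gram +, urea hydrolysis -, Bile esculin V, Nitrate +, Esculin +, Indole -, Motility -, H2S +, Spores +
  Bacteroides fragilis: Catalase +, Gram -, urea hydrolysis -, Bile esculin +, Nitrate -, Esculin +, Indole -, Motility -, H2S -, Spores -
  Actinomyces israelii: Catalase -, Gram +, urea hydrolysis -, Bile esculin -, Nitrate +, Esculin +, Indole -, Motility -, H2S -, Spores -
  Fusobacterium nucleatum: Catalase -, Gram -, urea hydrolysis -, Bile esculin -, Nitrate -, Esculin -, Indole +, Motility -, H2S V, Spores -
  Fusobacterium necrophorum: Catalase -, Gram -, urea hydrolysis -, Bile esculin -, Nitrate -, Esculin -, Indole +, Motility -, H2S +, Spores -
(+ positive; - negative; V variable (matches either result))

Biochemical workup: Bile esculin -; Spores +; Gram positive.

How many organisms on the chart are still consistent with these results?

Spores +: excludes 6 organisms — 4 left.
Gram +: all 4 remaining candidates are consistent.
Bile esculin -: all 4 remaining candidates are consistent.
Still consistent: Clostridium difficile, Clostridium perfringens, Clostridium septicum, Clostridium tetani.

4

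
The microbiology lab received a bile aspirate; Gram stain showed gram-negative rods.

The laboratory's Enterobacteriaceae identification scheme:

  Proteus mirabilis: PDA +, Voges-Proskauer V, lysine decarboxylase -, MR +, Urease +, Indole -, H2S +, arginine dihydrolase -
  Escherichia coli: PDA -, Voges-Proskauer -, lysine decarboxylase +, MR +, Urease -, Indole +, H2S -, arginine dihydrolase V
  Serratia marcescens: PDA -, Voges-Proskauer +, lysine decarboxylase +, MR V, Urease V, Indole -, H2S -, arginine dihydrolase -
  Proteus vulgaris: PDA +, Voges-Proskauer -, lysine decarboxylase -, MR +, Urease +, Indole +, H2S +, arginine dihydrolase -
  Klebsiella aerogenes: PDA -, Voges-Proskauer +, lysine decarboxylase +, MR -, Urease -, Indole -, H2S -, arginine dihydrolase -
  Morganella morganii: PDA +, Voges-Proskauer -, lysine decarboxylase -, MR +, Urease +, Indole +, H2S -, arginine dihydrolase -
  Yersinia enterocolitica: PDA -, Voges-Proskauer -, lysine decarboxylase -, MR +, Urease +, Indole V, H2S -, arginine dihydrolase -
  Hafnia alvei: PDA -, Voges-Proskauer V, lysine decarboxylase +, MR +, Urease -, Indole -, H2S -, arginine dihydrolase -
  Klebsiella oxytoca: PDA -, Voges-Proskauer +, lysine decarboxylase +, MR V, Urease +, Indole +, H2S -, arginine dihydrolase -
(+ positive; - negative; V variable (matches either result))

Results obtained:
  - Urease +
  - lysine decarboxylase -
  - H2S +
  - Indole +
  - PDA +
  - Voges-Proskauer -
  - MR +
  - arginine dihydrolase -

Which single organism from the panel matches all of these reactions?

Voges-Proskauer -: excludes Serratia marcescens, Klebsiella aerogenes, Klebsiella oxytoca — 6 left.
PDA +: excludes Escherichia coli, Yersinia enterocolitica, Hafnia alvei — 3 left.
MR +: all 3 remaining candidates are consistent.
Urease +: all 3 remaining candidates are consistent.
lysine decarboxylase -: all 3 remaining candidates are consistent.
arginine dihydrolase -: all 3 remaining candidates are consistent.
Indole +: excludes Proteus mirabilis — 2 left.
H2S +: excludes Morganella morganii — 1 left.

Proteus vulgaris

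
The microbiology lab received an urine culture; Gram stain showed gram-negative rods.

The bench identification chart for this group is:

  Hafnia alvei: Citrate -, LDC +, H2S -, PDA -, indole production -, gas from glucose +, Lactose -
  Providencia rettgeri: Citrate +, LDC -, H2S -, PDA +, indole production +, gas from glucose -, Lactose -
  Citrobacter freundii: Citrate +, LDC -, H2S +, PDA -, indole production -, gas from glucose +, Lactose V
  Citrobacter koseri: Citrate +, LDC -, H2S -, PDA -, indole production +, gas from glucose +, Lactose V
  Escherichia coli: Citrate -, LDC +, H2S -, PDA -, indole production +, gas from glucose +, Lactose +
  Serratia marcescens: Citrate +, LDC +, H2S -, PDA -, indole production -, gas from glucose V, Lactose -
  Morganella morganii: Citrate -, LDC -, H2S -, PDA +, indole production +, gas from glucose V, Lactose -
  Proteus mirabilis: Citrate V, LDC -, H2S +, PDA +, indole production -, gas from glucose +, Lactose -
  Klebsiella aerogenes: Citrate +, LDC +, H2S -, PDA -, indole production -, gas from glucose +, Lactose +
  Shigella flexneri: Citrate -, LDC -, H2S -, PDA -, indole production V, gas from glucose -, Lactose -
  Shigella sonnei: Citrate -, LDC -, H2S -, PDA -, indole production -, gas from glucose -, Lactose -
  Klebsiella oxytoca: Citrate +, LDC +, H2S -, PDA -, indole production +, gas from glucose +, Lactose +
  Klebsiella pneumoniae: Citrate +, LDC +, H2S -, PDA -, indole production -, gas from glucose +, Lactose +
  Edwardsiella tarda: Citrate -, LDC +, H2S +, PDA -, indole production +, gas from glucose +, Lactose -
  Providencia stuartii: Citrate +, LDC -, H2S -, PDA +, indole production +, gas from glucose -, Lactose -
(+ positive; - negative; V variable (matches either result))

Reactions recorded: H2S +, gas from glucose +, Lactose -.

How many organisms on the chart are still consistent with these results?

H2S +: excludes 12 organisms — 3 left.
Lactose -: all 3 remaining candidates are consistent.
gas from glucose +: all 3 remaining candidates are consistent.
Still consistent: Citrobacter freundii, Edwardsiella tarda, Proteus mirabilis.

3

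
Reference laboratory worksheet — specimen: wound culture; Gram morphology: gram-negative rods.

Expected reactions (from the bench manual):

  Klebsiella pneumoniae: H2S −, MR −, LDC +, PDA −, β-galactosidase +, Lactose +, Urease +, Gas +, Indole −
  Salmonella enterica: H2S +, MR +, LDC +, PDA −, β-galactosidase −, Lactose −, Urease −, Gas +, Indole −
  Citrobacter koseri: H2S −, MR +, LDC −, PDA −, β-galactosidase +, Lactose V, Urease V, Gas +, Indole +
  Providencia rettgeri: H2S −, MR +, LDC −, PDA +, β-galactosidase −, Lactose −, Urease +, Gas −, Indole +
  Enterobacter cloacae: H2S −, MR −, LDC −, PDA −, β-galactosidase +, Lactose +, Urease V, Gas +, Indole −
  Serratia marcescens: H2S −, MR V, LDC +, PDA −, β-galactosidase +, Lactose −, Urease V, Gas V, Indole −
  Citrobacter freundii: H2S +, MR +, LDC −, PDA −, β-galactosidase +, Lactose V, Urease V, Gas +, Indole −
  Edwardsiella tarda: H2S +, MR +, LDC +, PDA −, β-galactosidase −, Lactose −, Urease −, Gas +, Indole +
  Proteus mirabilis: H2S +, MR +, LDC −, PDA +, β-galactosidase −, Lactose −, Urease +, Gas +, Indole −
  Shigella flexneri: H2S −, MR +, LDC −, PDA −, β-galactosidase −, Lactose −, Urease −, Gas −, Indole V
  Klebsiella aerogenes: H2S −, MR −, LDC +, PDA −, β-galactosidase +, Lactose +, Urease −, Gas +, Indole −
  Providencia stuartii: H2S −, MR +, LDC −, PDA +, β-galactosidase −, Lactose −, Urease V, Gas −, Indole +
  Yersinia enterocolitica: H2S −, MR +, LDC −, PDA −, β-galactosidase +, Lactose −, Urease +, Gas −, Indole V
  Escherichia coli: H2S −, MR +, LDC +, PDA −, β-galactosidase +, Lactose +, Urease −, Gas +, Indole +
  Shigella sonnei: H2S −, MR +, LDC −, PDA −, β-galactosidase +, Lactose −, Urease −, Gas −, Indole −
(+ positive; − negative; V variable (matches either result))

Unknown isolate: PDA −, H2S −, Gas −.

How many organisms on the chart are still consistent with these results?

4

PDA −: excludes Providencia rettgeri, Proteus mirabilis, Providencia stuartii — 12 left.
H2S −: excludes Salmonella enterica, Citrobacter freundii, Edwardsiella tarda — 9 left.
Gas −: excludes 5 organisms — 4 left.
Still consistent: Serratia marcescens, Shigella flexneri, Shigella sonnei, Yersinia enterocolitica.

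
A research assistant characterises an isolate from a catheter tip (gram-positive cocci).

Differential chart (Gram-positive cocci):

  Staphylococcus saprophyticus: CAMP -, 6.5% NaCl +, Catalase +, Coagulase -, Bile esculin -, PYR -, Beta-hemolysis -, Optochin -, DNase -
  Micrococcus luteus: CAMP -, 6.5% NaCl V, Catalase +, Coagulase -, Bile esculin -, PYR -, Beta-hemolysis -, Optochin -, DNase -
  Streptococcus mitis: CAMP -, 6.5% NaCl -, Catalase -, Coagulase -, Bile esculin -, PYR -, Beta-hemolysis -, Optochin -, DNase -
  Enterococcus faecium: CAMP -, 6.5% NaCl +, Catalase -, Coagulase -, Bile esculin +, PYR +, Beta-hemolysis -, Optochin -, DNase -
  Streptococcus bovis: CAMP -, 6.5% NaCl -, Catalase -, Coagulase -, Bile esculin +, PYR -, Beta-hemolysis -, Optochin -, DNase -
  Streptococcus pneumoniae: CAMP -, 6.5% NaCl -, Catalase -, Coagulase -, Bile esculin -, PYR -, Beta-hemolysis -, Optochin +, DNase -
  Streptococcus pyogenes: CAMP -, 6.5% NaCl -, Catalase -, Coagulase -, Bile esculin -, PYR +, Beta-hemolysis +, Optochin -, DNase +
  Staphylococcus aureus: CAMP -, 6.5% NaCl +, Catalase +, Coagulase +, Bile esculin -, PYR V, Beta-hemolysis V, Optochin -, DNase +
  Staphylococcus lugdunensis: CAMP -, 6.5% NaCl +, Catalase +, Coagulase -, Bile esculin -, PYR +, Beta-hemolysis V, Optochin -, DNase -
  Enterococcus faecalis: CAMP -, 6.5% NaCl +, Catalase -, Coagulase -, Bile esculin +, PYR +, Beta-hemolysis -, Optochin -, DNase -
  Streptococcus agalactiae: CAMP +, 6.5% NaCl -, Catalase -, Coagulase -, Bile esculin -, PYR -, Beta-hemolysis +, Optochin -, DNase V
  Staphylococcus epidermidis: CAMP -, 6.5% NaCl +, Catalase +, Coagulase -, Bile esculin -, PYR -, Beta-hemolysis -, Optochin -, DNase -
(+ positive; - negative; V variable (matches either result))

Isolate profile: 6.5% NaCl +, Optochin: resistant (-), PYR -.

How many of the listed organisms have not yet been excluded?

4

PYR -: excludes Enterococcus faecium, Streptococcus pyogenes, Staphylococcus lugdunensis, Enterococcus faecalis — 8 left.
6.5% NaCl +: excludes Streptococcus mitis, Streptococcus bovis, Streptococcus pneumoniae, Streptococcus agalactiae — 4 left.
Optochin -: all 4 remaining candidates are consistent.
Still consistent: Micrococcus luteus, Staphylococcus aureus, Staphylococcus epidermidis, Staphylococcus saprophyticus.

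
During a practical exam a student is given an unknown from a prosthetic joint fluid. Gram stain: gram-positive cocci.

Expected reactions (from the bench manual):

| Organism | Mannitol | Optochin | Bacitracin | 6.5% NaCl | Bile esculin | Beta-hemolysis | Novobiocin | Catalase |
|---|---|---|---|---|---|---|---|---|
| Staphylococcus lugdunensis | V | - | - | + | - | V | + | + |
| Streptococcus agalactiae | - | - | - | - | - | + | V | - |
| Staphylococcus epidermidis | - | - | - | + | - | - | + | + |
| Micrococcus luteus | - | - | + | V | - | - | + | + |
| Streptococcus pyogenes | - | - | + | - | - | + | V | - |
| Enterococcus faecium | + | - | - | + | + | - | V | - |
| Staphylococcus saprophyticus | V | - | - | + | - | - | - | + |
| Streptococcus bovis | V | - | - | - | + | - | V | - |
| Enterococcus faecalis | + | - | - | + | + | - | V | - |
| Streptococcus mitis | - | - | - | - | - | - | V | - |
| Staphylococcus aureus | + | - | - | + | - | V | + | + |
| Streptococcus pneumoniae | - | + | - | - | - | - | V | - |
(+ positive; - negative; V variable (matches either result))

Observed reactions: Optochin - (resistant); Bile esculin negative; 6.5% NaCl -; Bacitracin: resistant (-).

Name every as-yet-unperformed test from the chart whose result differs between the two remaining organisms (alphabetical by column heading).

Bacitracin -: excludes Micrococcus luteus, Streptococcus pyogenes — 10 left.
Bile esculin -: excludes Enterococcus faecium, Streptococcus bovis, Enterococcus faecalis — 7 left.
Optochin -: excludes Streptococcus pneumoniae — 6 left.
6.5% NaCl -: excludes Staphylococcus lugdunensis, Staphylococcus epidermidis, Staphylococcus saprophyticus, Staphylococcus aureus — 2 left.
Two candidates remain: Streptococcus agalactiae and Streptococcus mitis.
  Mannitol: - vs - — same for both, does not separate.
  Beta-hemolysis: Streptococcus agalactiae +, Streptococcus mitis - — discriminates.
  Novobiocin: V vs V — variable for at least one, does not separate.
  Catalase: - vs - — same for both, does not separate.

Beta-hemolysis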